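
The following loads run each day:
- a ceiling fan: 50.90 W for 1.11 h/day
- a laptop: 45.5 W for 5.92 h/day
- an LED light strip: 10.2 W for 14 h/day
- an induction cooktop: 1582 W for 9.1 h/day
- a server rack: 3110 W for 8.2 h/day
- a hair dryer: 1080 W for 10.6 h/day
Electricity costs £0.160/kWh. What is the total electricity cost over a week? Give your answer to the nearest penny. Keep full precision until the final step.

£58.03

ceiling fan: 50.90 W × 1.11 h × 7 d = 395 Wh = 0.3955 kWh
laptop: 45.5 W × 5.92 h × 7 d = 1,886 Wh = 1.886 kWh
LED light strip: 10.2 W × 14 h × 7 d = 1,000 Wh = 0.9996 kWh
induction cooktop: 1582 W × 9.1 h × 7 d = 100,773 Wh = 100.8 kWh
server rack: 3110 W × 8.2 h × 7 d = 178,514 Wh = 178.5 kWh
hair dryer: 1080 W × 10.6 h × 7 d = 80,136 Wh = 80.14 kWh
Total energy = 0.3955 + 1.886 + 0.9996 + 100.8 + 178.5 + 80.14 = 362.7 kWh
Cost = 362.7 kWh × £0.160 = £58.03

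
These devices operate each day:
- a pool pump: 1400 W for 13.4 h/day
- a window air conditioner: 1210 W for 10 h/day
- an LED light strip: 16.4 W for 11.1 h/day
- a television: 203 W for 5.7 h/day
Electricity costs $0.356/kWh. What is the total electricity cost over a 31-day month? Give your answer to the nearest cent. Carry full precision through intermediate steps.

$355.35

pool pump: 1400 W × 13.4 h × 31 d = 581,560 Wh = 581.6 kWh
window air conditioner: 1210 W × 10 h × 31 d = 375,100 Wh = 375.1 kWh
LED light strip: 16.4 W × 11.1 h × 31 d = 5,643 Wh = 5.643 kWh
television: 203 W × 5.7 h × 31 d = 35,870 Wh = 35.87 kWh
Total energy = 581.6 + 375.1 + 5.643 + 35.87 = 998.2 kWh
Cost = 998.2 kWh × $0.356 = $355.35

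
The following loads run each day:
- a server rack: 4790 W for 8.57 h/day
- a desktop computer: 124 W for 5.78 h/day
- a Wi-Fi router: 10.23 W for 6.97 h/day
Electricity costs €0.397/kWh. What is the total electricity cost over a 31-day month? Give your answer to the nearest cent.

server rack: 4790 W × 8.57 h × 31 d = 1,272,559 Wh = 1,273 kWh
desktop computer: 124 W × 5.78 h × 31 d = 22,218 Wh = 22.22 kWh
Wi-Fi router: 10.23 W × 6.97 h × 31 d = 2,210 Wh = 2.21 kWh
Total energy = 1,273 + 22.22 + 2.21 = 1,297 kWh
Cost = 1,297 kWh × €0.397 = €514.90

€514.90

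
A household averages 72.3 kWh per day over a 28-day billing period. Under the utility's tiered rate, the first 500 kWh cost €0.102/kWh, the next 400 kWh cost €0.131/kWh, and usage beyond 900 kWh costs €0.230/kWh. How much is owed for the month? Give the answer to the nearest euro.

€362

Usage = 72.3 kWh/day × 28 days = 2024.4 kWh
First 500 kWh × €0.102 = €51.00
Next 400 kWh × €0.131 = €52.40
Remaining 1124.4 kWh × €0.230 = €258.61
Total = €362.01 ≈ €362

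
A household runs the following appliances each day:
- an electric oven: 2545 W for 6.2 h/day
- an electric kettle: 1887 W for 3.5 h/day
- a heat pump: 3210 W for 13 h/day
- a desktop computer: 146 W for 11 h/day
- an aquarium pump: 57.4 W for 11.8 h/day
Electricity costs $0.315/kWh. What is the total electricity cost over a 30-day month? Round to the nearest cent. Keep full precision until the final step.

electric oven: 2545 W × 6.2 h × 30 d = 473,370 Wh = 473.4 kWh
electric kettle: 1887 W × 3.5 h × 30 d = 198,135 Wh = 198.1 kWh
heat pump: 3210 W × 13 h × 30 d = 1,251,900 Wh = 1,252 kWh
desktop computer: 146 W × 11 h × 30 d = 48,180 Wh = 48.18 kWh
aquarium pump: 57.4 W × 11.8 h × 30 d = 20,320 Wh = 20.32 kWh
Total energy = 473.4 + 198.1 + 1,252 + 48.18 + 20.32 = 1,992 kWh
Cost = 1,992 kWh × $0.315 = $627.45

$627.45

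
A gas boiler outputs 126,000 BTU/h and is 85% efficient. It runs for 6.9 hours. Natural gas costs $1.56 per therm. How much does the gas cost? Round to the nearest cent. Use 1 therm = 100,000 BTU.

Heat delivered = 126,000 BTU/h × 6.9 h = 869,400 BTU
Gas input = 869,400 / 0.85 = 1,022,824 BTU
= 1,022,824 / 100,000 = 10.23 therm
Cost = 10.23 × $1.56/therm = $15.96

$15.96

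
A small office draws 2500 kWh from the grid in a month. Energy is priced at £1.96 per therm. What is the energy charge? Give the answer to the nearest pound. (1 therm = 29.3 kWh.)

£167

2500 kWh × (0.03413 therm/kWh) = 85.32 therm
Cost = 85.32 therm × £1.96/therm = £167.24 ≈ £167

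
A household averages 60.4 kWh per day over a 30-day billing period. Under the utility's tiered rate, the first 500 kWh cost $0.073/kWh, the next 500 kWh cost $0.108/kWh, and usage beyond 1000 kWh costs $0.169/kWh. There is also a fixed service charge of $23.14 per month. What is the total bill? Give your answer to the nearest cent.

Usage = 60.4 kWh/day × 30 days = 1812 kWh
First 500 kWh × $0.073 = $36.50
Next 500 kWh × $0.108 = $54.00
Remaining 812 kWh × $0.169 = $137.23
Energy charge = $227.73; + service $23.14 = $250.87

$250.87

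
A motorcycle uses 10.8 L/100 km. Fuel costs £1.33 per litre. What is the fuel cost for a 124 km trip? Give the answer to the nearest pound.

£18

Fuel = 10.8 L/100 km × 124 km / 100 = 13.39 L
Cost = 13.39 L × £1.33/L = £17.81 ≈ £18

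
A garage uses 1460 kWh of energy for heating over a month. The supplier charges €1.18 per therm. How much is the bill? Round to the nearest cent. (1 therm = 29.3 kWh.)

€58.80

1460 kWh × (0.03413 therm/kWh) = 49.83 therm
Cost = 49.83 therm × €1.18/therm = €58.80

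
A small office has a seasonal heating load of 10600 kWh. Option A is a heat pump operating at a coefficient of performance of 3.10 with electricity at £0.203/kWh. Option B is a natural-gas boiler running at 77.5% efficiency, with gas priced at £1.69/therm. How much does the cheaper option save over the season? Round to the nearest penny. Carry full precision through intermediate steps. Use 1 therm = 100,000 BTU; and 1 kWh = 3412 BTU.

Heat load = 10600 kWh × 3412 = 36,167,200 BTU
Gas: input = 36,167,200 / 0.775 = 46,667,355 BTU = 466.7 therm → 466.7 × £1.69 = £788.68
Heat pump: 36,167,200 BTU / 3412 = 10,600 kWh heat; / 3.10 = 3,419 kWh in → × £0.203 = £694.13
Difference = |£788.68 − £694.13| = £94.55

£94.55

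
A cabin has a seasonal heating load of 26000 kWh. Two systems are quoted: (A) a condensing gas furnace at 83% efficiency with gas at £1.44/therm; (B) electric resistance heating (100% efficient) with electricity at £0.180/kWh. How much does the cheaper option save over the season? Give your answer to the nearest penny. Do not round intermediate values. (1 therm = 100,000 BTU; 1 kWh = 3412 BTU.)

£3140.90

Heat load = 26000 kWh × 3412 = 88,712,000 BTU
Gas: input = 88,712,000 / 0.83 = 106,881,928 BTU = 1,069 therm → 1,069 × £1.44 = £1,539.10
Electric: 88,712,000 BTU / 3412 = 26,000 kWh → × £0.180 = £4,680.00
Difference = |£1,539.10 − £4,680.00| = £3,140.90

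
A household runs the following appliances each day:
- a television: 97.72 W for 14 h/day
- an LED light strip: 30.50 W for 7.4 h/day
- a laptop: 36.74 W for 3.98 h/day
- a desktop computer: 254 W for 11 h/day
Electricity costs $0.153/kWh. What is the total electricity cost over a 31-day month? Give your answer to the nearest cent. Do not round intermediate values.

$21.50

television: 97.72 W × 14 h × 31 d = 42,410 Wh = 42.41 kWh
LED light strip: 30.50 W × 7.4 h × 31 d = 6,997 Wh = 6.997 kWh
laptop: 36.74 W × 3.98 h × 31 d = 4,533 Wh = 4.533 kWh
desktop computer: 254 W × 11 h × 31 d = 86,614 Wh = 86.61 kWh
Total energy = 42.41 + 6.997 + 4.533 + 86.61 = 140.6 kWh
Cost = 140.6 kWh × $0.153 = $21.50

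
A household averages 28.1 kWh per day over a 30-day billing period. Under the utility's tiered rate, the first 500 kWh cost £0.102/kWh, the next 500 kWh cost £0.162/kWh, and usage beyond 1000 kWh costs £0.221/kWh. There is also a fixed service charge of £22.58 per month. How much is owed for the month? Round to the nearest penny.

Usage = 28.1 kWh/day × 30 days = 843 kWh
First 500 kWh × £0.102 = £51.00
Next 343 kWh × £0.162 = £55.57
Remaining tier: 0 kWh (not reached)
Energy charge = £106.57; + service £22.58 = £129.15

£129.15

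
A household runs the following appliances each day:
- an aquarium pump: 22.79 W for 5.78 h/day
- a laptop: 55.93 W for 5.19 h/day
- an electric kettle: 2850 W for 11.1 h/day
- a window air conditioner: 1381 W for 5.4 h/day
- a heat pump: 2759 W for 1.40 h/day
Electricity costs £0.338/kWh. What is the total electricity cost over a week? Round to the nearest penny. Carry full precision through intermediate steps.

aquarium pump: 22.79 W × 5.78 h × 7 d = 922 Wh = 0.9221 kWh
laptop: 55.93 W × 5.19 h × 7 d = 2,032 Wh = 2.032 kWh
electric kettle: 2850 W × 11.1 h × 7 d = 221,445 Wh = 221.4 kWh
window air conditioner: 1381 W × 5.4 h × 7 d = 52,202 Wh = 52.2 kWh
heat pump: 2759 W × 1.40 h × 7 d = 27,038 Wh = 27.04 kWh
Total energy = 0.9221 + 2.032 + 221.4 + 52.2 + 27.04 = 303.6 kWh
Cost = 303.6 kWh × £0.338 = £102.63

£102.63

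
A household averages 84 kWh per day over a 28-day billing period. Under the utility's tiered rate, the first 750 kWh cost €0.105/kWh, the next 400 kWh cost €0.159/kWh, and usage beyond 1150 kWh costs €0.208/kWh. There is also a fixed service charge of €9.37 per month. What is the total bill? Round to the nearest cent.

€401.74

Usage = 84 kWh/day × 28 days = 2352 kWh
First 750 kWh × €0.105 = €78.75
Next 400 kWh × €0.159 = €63.60
Remaining 1202 kWh × €0.208 = €250.02
Energy charge = €392.37; + service €9.37 = €401.74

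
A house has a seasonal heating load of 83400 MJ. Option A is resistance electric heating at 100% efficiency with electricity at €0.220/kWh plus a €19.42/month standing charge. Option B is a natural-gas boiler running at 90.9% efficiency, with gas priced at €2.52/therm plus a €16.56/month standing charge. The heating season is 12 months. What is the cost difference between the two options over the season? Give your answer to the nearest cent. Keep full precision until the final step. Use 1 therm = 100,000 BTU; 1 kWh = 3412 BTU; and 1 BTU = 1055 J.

€2939.92

Heat load = 83400 MJ = 83,400,000,000 J / 1055 = 79,052,133 BTU
Gas: input = 79,052,133 / 0.909 = 86,966,043 BTU = 869.7 therm → 869.7 × €2.52 = €2,191.54; + 12 × €16.56 standing = €2,390.26
Electric: 79,052,133 BTU / 3412 = 23,170 kWh → × €0.220 = €5,097.15; + 12 × €19.42 standing = €5,330.19
Difference = |€2,390.26 − €5,330.19| = €2,939.92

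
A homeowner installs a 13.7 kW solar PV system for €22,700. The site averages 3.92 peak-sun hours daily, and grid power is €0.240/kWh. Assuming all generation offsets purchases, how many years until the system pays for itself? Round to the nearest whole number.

5 years

Daily generation = 13.7 kW × 3.92 h = 53.7 kWh
Annual generation = 53.7 × 365 = 19602 kWh
Annual savings = 19602 × €0.240 = €4,704.47
Payback = €22,700 / €4,704.47 = 4.83 years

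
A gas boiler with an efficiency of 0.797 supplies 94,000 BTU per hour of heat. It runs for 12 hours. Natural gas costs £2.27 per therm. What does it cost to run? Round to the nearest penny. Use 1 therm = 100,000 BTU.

£32.13

Heat delivered = 94,000 BTU/h × 12 h = 1,128,000 BTU
Gas input = 1,128,000 / 0.797 = 1,415,307 BTU
= 1,415,307 / 100,000 = 14.15 therm
Cost = 14.15 × £2.27/therm = £32.13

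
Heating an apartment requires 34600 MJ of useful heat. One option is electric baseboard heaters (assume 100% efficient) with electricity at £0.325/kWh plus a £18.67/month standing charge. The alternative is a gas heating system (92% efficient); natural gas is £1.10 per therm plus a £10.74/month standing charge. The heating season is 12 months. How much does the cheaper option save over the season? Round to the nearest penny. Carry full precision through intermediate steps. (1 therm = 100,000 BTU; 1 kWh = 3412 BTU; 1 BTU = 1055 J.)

£2826.94

Heat load = 34600 MJ = 34,600,000,000 J / 1055 = 32,796,209 BTU
Gas: input = 32,796,209 / 0.92 = 35,648,053 BTU = 356.5 therm → 356.5 × £1.10 = £392.13; + 12 × £10.74 standing = £521.01
Electric: 32,796,209 BTU / 3412 = 9,612 kWh → × £0.325 = £3,123.91; + 12 × £18.67 standing = £3,347.95
Difference = |£521.01 − £3,347.95| = £2,826.94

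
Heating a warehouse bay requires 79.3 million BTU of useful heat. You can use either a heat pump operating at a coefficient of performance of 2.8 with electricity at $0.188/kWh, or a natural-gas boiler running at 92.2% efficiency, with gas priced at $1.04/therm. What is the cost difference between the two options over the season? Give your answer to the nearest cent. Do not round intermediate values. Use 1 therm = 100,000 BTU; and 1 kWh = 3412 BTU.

Heat load = 79.3 × 10⁶ BTU = 79,300,000 BTU
Gas: input = 79,300,000 / 0.922 = 86,008,677 BTU = 860.1 therm → 860.1 × $1.04 = $894.49
Heat pump: 79,300,000 BTU / 3412 = 23,240 kWh heat; / 2.8 = 8,301 kWh in → × $0.188 = $1,560.50
Difference = |$894.49 − $1,560.50| = $666.01

$666.01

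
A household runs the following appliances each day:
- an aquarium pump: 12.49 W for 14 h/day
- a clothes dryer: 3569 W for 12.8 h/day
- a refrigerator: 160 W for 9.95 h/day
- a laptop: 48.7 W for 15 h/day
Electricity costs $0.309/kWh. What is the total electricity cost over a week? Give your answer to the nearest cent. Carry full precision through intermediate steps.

$104.21

aquarium pump: 12.49 W × 14 h × 7 d = 1,224 Wh = 1.224 kWh
clothes dryer: 3569 W × 12.8 h × 7 d = 319,782 Wh = 319.8 kWh
refrigerator: 160 W × 9.95 h × 7 d = 11,144 Wh = 11.14 kWh
laptop: 48.7 W × 15 h × 7 d = 5,114 Wh = 5.114 kWh
Total energy = 1.224 + 319.8 + 11.14 + 5.114 = 337.3 kWh
Cost = 337.3 kWh × $0.309 = $104.21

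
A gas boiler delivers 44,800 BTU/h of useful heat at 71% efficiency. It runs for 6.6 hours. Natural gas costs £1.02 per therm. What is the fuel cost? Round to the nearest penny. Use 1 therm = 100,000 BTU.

Heat delivered = 44,800 BTU/h × 6.6 h = 295,680 BTU
Gas input = 295,680 / 0.71 = 416,451 BTU
= 416,451 / 100,000 = 4.165 therm
Cost = 4.165 × £1.02/therm = £4.25

£4.25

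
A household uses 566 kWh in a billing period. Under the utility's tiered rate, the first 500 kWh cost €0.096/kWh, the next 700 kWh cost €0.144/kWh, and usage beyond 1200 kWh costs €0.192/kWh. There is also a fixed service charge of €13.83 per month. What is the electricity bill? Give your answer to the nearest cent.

First 500 kWh × €0.096 = €48.00
Next 66 kWh × €0.144 = €9.50
Remaining tier: 0 kWh (not reached)
Energy charge = €57.50; + service €13.83 = €71.33

€71.33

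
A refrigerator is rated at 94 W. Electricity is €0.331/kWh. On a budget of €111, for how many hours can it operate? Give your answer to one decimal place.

Energy budget = €111 / €0.331 per kWh = 335.3 kWh = 335,347 Wh
Runtime = 335,347 Wh / 94 W = 3,568 h

3567.5 h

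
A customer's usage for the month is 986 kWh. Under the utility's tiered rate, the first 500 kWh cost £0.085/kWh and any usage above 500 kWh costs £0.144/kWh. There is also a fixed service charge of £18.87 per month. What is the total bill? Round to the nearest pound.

£131

First 500 kWh × £0.085 = £42.50
Remaining 486 kWh × £0.144 = £69.98
Energy charge = £112.48; + service £18.87 = £131.35 ≈ £131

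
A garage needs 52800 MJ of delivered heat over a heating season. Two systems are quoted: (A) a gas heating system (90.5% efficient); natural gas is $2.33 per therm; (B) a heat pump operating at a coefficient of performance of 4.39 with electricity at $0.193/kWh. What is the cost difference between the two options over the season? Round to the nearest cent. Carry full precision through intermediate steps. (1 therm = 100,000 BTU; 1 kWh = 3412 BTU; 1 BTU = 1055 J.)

Heat load = 52800 MJ = 52,800,000,000 J / 1055 = 50,047,393 BTU
Gas: input = 50,047,393 / 0.905 = 55,300,987 BTU = 553 therm → 553 × $2.33 = $1,288.51
Heat pump: 50,047,393 BTU / 3412 = 14,670 kWh heat; / 4.39 = 3,341 kWh in → × $0.193 = $644.86
Difference = |$1,288.51 − $644.86| = $643.65

$643.65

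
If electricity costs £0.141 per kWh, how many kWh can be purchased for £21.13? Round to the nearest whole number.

£21.13 / £0.141 per kWh = 149.9 kWh

150 kWh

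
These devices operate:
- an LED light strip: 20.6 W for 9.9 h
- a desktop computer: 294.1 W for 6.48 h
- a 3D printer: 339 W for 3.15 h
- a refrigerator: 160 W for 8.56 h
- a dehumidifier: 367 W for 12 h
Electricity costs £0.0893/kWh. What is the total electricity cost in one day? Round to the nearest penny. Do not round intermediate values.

LED light strip: 20.6 W × 9.9 h = 204 Wh = 0.2039 kWh
desktop computer: 294.1 W × 6.48 h = 1,906 Wh = 1.906 kWh
3D printer: 339 W × 3.15 h = 1,068 Wh = 1.068 kWh
refrigerator: 160 W × 8.56 h = 1,370 Wh = 1.37 kWh
dehumidifier: 367 W × 12 h = 4,404 Wh = 4.404 kWh
Total energy = 0.2039 + 1.906 + 1.068 + 1.37 + 4.404 = 8.951 kWh
Cost = 8.951 kWh × £0.0893 = £0.80

£0.80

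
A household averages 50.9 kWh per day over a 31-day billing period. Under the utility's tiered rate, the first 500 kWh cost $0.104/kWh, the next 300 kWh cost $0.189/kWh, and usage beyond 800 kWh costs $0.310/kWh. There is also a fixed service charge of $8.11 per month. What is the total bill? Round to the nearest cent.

$357.96

Usage = 50.9 kWh/day × 31 days = 1577.9 kWh
First 500 kWh × $0.104 = $52.00
Next 300 kWh × $0.189 = $56.70
Remaining 777.9 kWh × $0.310 = $241.15
Energy charge = $349.85; + service $8.11 = $357.96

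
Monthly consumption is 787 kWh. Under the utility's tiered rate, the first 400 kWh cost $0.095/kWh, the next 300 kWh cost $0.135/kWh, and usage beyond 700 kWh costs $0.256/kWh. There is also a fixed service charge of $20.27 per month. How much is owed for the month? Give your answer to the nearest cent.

$121.04

First 400 kWh × $0.095 = $38.00
Next 300 kWh × $0.135 = $40.50
Remaining 87 kWh × $0.256 = $22.27
Energy charge = $100.77; + service $20.27 = $121.04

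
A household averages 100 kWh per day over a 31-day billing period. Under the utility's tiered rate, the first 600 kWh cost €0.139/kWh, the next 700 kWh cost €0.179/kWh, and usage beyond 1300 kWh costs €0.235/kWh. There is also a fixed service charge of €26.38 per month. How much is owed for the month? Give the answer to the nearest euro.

Usage = 100 kWh/day × 31 days = 3100 kWh
First 600 kWh × €0.139 = €83.40
Next 700 kWh × €0.179 = €125.30
Remaining 1800 kWh × €0.235 = €423.00
Energy charge = €631.70; + service €26.38 = €658.08 ≈ €658

€658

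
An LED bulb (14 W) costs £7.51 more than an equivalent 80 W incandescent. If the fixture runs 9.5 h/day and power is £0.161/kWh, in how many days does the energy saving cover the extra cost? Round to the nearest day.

Power saved = 80 − 14 = 66 W
Daily energy saved = 66 W × 9.5 h = 627 Wh = 0.627 kWh
Daily savings = 0.627 × £0.161 = £0.1009
Payback = £7.51 / £0.1009 per day = 74.4 days

74 days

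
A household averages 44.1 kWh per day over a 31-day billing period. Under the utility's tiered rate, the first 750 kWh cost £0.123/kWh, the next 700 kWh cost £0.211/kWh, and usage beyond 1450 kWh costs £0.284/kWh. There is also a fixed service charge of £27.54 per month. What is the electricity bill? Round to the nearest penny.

Usage = 44.1 kWh/day × 31 days = 1367.1 kWh
First 750 kWh × £0.123 = £92.25
Next 617.1 kWh × £0.211 = £130.21
Remaining tier: 0 kWh (not reached)
Energy charge = £222.46; + service £27.54 = £250.00

£250.00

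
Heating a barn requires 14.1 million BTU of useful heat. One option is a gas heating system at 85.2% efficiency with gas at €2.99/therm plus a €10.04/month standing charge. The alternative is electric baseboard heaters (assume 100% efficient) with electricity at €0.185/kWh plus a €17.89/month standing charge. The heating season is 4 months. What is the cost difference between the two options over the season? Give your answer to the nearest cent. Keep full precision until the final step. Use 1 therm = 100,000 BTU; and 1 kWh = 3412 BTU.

€301.08

Heat load = 14.1 × 10⁶ BTU = 14,100,000 BTU
Gas: input = 14,100,000 / 0.852 = 16,549,296 BTU = 165.5 therm → 165.5 × €2.99 = €494.82; + 4 × €10.04 standing = €534.98
Electric: 14,100,000 BTU / 3412 = 4,132 kWh → × €0.185 = €764.51; + 4 × €17.89 standing = €836.07
Difference = |€534.98 − €836.07| = €301.08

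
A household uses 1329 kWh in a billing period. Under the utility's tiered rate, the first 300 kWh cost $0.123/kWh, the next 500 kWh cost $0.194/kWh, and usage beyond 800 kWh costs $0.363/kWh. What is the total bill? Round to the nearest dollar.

First 300 kWh × $0.123 = $36.90
Next 500 kWh × $0.194 = $97.00
Remaining 529 kWh × $0.363 = $192.03
Total = $325.93 ≈ $326

$326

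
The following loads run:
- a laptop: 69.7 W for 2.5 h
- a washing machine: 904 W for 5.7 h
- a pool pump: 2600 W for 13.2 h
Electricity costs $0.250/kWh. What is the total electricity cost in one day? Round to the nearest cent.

$9.91

laptop: 69.7 W × 2.5 h = 174 Wh = 0.1742 kWh
washing machine: 904 W × 5.7 h = 5,153 Wh = 5.153 kWh
pool pump: 2600 W × 13.2 h = 34,320 Wh = 34.32 kWh
Total energy = 0.1742 + 5.153 + 34.32 = 39.65 kWh
Cost = 39.65 kWh × $0.250 = $9.91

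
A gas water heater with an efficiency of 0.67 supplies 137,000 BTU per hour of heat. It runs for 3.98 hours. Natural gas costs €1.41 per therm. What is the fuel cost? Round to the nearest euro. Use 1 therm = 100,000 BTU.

Heat delivered = 137,000 BTU/h × 3.98 h = 545,260 BTU
Gas input = 545,260 / 0.67 = 813,821 BTU
= 813,821 / 100,000 = 8.138 therm
Cost = 8.138 × €1.41/therm = €11.47 ≈ €11

€11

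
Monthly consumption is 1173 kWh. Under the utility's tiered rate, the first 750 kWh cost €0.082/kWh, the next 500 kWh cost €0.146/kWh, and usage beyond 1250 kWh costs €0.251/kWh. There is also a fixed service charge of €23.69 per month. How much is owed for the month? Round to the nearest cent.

€146.95

First 750 kWh × €0.082 = €61.50
Next 423 kWh × €0.146 = €61.76
Remaining tier: 0 kWh (not reached)
Energy charge = €123.26; + service €23.69 = €146.95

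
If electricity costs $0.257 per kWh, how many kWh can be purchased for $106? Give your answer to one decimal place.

412.5 kWh

$106 / $0.257 per kWh = 412.5 kWh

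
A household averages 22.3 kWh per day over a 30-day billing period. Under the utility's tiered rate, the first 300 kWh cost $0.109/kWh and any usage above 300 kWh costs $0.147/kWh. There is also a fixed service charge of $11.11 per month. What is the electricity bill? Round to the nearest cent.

$98.05

Usage = 22.3 kWh/day × 30 days = 669 kWh
First 300 kWh × $0.109 = $32.70
Remaining 369 kWh × $0.147 = $54.24
Energy charge = $86.94; + service $11.11 = $98.05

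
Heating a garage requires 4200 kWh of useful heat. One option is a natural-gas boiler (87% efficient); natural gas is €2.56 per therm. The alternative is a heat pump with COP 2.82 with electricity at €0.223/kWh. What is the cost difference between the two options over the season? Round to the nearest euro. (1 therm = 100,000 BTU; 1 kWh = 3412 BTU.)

€90

Heat load = 4200 kWh × 3412 = 14,330,400 BTU
Gas: input = 14,330,400 / 0.87 = 16,471,724 BTU = 164.7 therm → 164.7 × €2.56 = €421.68
Heat pump: 14,330,400 BTU / 3412 = 4,200 kWh heat; / 2.82 = 1,489 kWh in → × €0.223 = €332.13
Difference = |€421.68 − €332.13| = €89.55 ≈ €90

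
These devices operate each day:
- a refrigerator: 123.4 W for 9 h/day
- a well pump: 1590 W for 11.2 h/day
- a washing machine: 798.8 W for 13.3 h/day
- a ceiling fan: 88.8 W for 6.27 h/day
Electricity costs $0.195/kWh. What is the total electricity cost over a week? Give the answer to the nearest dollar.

$41

refrigerator: 123.4 W × 9 h × 7 d = 7,774 Wh = 7.774 kWh
well pump: 1590 W × 11.2 h × 7 d = 124,656 Wh = 124.7 kWh
washing machine: 798.8 W × 13.3 h × 7 d = 74,368 Wh = 74.37 kWh
ceiling fan: 88.8 W × 6.27 h × 7 d = 3,897 Wh = 3.897 kWh
Total energy = 7.774 + 124.7 + 74.37 + 3.897 = 210.7 kWh
Cost = 210.7 kWh × $0.195 = $41.09 ≈ $41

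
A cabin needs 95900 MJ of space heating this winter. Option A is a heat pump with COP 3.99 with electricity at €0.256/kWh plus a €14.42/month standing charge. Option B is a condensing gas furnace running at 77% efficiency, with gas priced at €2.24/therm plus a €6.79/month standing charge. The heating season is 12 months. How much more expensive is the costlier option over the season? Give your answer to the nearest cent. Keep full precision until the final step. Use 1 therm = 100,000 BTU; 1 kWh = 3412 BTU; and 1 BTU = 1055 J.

€843.49

Heat load = 95900 MJ = 95,900,000,000 J / 1055 = 90,900,474 BTU
Gas: input = 90,900,474 / 0.770 = 118,052,564 BTU = 1,181 therm → 1,181 × €2.24 = €2,644.38; + 12 × €6.79 standing = €2,725.86
Heat pump: 90,900,474 BTU / 3412 = 26,640 kWh heat; / 3.99 = 6,677 kWh in → × €0.256 = €1,709.32; + 12 × €14.42 standing = €1,882.36
Difference = |€2,725.86 − €1,882.36| = €843.49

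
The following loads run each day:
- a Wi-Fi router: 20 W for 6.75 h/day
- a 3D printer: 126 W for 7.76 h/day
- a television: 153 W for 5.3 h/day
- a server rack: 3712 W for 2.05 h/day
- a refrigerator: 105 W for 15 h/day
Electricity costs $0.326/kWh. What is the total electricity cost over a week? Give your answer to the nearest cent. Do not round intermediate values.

Wi-Fi router: 20 W × 6.75 h × 7 d = 945 Wh = 0.945 kWh
3D printer: 126 W × 7.76 h × 7 d = 6,844 Wh = 6.844 kWh
television: 153 W × 5.3 h × 7 d = 5,676 Wh = 5.676 kWh
server rack: 3712 W × 2.05 h × 7 d = 53,267 Wh = 53.27 kWh
refrigerator: 105 W × 15 h × 7 d = 11,025 Wh = 11.03 kWh
Total energy = 0.945 + 6.844 + 5.676 + 53.27 + 11.03 = 77.76 kWh
Cost = 77.76 kWh × $0.326 = $25.35

$25.35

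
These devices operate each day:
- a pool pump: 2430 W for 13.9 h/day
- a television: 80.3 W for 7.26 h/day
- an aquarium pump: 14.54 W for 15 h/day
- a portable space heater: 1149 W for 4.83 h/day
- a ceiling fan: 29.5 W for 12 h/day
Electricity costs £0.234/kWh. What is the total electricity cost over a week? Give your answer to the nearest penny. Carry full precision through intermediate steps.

£66.31

pool pump: 2430 W × 13.9 h × 7 d = 236,439 Wh = 236.4 kWh
television: 80.3 W × 7.26 h × 7 d = 4,081 Wh = 4.081 kWh
aquarium pump: 14.54 W × 15 h × 7 d = 1,527 Wh = 1.527 kWh
portable space heater: 1149 W × 4.83 h × 7 d = 38,848 Wh = 38.85 kWh
ceiling fan: 29.5 W × 12 h × 7 d = 2,478 Wh = 2.478 kWh
Total energy = 236.4 + 4.081 + 1.527 + 38.85 + 2.478 = 283.4 kWh
Cost = 283.4 kWh × £0.234 = £66.31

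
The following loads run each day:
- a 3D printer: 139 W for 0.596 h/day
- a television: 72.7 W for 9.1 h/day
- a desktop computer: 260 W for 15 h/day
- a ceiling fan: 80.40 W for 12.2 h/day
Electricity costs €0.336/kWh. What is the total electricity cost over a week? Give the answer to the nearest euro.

€13

3D printer: 139 W × 0.596 h × 7 d = 580 Wh = 0.5799 kWh
television: 72.7 W × 9.1 h × 7 d = 4,631 Wh = 4.631 kWh
desktop computer: 260 W × 15 h × 7 d = 27,300 Wh = 27.3 kWh
ceiling fan: 80.40 W × 12.2 h × 7 d = 6,866 Wh = 6.866 kWh
Total energy = 0.5799 + 4.631 + 27.3 + 6.866 = 39.38 kWh
Cost = 39.38 kWh × €0.336 = €13.23 ≈ €13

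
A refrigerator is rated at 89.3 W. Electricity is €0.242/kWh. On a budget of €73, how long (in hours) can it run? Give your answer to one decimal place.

Energy budget = €73 / €0.242 per kWh = 301.7 kWh = 301,653 Wh
Runtime = 301,653 Wh / 89.3 W = 3,378 h

3378.0 h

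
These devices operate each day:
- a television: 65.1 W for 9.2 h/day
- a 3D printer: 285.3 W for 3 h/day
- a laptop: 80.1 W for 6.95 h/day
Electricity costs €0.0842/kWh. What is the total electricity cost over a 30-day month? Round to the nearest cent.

television: 65.1 W × 9.2 h × 30 d = 17,968 Wh = 17.97 kWh
3D printer: 285.3 W × 3 h × 30 d = 25,677 Wh = 25.68 kWh
laptop: 80.1 W × 6.95 h × 30 d = 16,701 Wh = 16.7 kWh
Total energy = 17.97 + 25.68 + 16.7 = 60.35 kWh
Cost = 60.35 kWh × €0.0842 = €5.08

€5.08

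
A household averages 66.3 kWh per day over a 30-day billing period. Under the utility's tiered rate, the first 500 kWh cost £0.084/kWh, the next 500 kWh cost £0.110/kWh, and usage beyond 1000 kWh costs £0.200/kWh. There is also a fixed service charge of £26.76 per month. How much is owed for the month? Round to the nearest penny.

Usage = 66.3 kWh/day × 30 days = 1989 kWh
First 500 kWh × £0.084 = £42.00
Next 500 kWh × £0.110 = £55.00
Remaining 989 kWh × £0.200 = £197.80
Energy charge = £294.80; + service £26.76 = £321.56

£321.56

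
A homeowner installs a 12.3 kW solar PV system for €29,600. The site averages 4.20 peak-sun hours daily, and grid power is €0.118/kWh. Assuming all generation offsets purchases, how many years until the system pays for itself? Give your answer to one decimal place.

Daily generation = 12.3 kW × 4.20 h = 51.66 kWh
Annual generation = 51.66 × 365 = 18856 kWh
Annual savings = 18856 × €0.118 = €2,225.00
Payback = €29,600 / €2,225.00 = 13.3 years

13.3 years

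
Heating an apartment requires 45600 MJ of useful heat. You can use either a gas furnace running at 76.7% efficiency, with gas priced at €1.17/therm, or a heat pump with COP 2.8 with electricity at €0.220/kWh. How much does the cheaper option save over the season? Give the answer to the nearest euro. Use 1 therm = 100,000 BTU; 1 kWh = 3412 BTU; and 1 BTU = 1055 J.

€336

Heat load = 45600 MJ = 45,600,000,000 J / 1055 = 43,222,749 BTU
Gas: input = 43,222,749 / 0.767 = 56,352,997 BTU = 563.5 therm → 563.5 × €1.17 = €659.33
Heat pump: 43,222,749 BTU / 3412 = 12,670 kWh heat; / 2.8 = 4,524 kWh in → × €0.220 = €995.33
Difference = |€659.33 − €995.33| = €336.00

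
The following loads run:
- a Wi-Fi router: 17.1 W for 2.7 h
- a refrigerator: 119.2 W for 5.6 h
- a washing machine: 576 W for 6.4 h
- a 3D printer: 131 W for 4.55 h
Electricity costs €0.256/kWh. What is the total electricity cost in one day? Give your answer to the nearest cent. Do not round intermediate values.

Wi-Fi router: 17.1 W × 2.7 h = 46 Wh = 0.04617 kWh
refrigerator: 119.2 W × 5.6 h = 668 Wh = 0.6675 kWh
washing machine: 576 W × 6.4 h = 3,686 Wh = 3.686 kWh
3D printer: 131 W × 4.55 h = 596 Wh = 0.596 kWh
Total energy = 0.04617 + 0.6675 + 3.686 + 0.596 = 4.996 kWh
Cost = 4.996 kWh × €0.256 = €1.28

€1.28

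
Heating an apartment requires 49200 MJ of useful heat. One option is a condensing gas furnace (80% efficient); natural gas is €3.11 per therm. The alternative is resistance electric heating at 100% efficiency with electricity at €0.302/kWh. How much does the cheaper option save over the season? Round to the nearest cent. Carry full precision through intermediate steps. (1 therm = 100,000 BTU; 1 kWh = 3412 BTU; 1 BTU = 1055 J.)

Heat load = 49200 MJ = 49,200,000,000 J / 1055 = 46,635,071 BTU
Gas: input = 46,635,071 / 0.80 = 58,293,839 BTU = 582.9 therm → 582.9 × €3.11 = €1,812.94
Electric: 46,635,071 BTU / 3412 = 13,670 kWh → × €0.302 = €4,127.72
Difference = |€1,812.94 − €4,127.72| = €2,314.78

€2314.78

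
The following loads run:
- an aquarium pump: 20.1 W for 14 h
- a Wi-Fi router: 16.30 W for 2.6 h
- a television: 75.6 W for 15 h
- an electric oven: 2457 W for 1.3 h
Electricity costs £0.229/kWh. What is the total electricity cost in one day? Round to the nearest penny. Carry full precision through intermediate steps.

aquarium pump: 20.1 W × 14 h = 281 Wh = 0.2814 kWh
Wi-Fi router: 16.30 W × 2.6 h = 42 Wh = 0.04238 kWh
television: 75.6 W × 15 h = 1,134 Wh = 1.134 kWh
electric oven: 2457 W × 1.3 h = 3,194 Wh = 3.194 kWh
Total energy = 0.2814 + 0.04238 + 1.134 + 3.194 = 4.652 kWh
Cost = 4.652 kWh × £0.229 = £1.07

£1.07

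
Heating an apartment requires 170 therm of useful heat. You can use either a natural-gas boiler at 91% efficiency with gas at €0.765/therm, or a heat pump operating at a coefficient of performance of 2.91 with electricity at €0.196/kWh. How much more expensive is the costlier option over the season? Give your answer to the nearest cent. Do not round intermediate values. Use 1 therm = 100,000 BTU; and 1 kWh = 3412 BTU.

€192.67

Heat load = 170 therm × 100,000 = 17,000,000 BTU
Gas: input = 17,000,000 / 0.91 = 18,681,319 BTU = 186.8 therm → 186.8 × €0.765 = €142.91
Heat pump: 17,000,000 BTU / 3412 = 4,982 kWh heat; / 2.91 = 1,712 kWh in → × €0.196 = €335.59
Difference = |€142.91 − €335.59| = €192.67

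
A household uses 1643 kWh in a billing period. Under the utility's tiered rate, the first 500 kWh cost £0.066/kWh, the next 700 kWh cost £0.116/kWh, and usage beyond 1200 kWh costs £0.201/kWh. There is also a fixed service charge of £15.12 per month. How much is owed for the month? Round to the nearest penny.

£218.36

First 500 kWh × £0.066 = £33.00
Next 700 kWh × £0.116 = £81.20
Remaining 443 kWh × £0.201 = £89.04
Energy charge = £203.24; + service £15.12 = £218.36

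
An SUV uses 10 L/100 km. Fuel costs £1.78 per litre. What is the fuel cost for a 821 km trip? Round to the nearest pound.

Fuel = 10 L/100 km × 821 km / 100 = 82.1 L
Cost = 82.1 L × £1.78/L = £146.14 ≈ £146

£146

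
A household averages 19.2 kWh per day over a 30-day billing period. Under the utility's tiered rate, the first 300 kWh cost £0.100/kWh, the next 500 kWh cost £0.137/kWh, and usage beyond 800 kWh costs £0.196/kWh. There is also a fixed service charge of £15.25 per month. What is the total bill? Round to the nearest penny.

Usage = 19.2 kWh/day × 30 days = 576 kWh
First 300 kWh × £0.100 = £30.00
Next 276 kWh × £0.137 = £37.81
Remaining tier: 0 kWh (not reached)
Energy charge = £67.81; + service £15.25 = £83.06

£83.06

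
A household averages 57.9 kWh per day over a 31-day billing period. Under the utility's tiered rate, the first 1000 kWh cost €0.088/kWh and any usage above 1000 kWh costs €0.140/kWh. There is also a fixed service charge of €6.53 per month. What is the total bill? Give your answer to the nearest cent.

Usage = 57.9 kWh/day × 31 days = 1794.9 kWh
First 1000 kWh × €0.088 = €88.00
Remaining 794.9 kWh × €0.140 = €111.29
Energy charge = €199.29; + service €6.53 = €205.82

€205.82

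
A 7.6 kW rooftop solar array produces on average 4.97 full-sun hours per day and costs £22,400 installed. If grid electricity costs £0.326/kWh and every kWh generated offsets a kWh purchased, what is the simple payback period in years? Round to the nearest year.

5 years

Daily generation = 7.6 kW × 4.97 h = 37.77 kWh
Annual generation = 37.77 × 365 = 13787 kWh
Annual savings = 13787 × £0.326 = £4,494.49
Payback = £22,400 / £4,494.49 = 4.98 years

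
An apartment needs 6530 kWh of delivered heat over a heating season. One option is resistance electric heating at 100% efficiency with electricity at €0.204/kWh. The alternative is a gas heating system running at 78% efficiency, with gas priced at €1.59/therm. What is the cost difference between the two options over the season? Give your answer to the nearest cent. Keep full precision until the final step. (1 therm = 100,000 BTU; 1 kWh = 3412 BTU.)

Heat load = 6530 kWh × 3412 = 22,280,360 BTU
Gas: input = 22,280,360 / 0.78 = 28,564,564 BTU = 285.6 therm → 285.6 × €1.59 = €454.18
Electric: 22,280,360 BTU / 3412 = 6,530 kWh → × €0.204 = €1,332.12
Difference = |€454.18 − €1,332.12| = €877.94

€877.94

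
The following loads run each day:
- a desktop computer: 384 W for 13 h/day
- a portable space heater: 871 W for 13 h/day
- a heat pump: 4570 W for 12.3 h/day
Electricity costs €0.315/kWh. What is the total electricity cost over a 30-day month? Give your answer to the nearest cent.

€685.37

desktop computer: 384 W × 13 h × 30 d = 149,760 Wh = 149.8 kWh
portable space heater: 871 W × 13 h × 30 d = 339,690 Wh = 339.7 kWh
heat pump: 4570 W × 12.3 h × 30 d = 1,686,330 Wh = 1,686 kWh
Total energy = 149.8 + 339.7 + 1,686 = 2,176 kWh
Cost = 2,176 kWh × €0.315 = €685.37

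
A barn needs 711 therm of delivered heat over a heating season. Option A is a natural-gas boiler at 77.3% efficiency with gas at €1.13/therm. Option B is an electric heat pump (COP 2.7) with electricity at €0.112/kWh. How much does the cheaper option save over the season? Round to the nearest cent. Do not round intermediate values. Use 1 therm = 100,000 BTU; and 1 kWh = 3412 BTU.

€174.97

Heat load = 711 therm × 100,000 = 71,100,000 BTU
Gas: input = 71,100,000 / 0.773 = 91,979,301 BTU = 919.8 therm → 919.8 × €1.13 = €1,039.37
Heat pump: 71,100,000 BTU / 3412 = 20,840 kWh heat; / 2.7 = 7,718 kWh in → × €0.112 = €864.40
Difference = |€1,039.37 − €864.40| = €174.97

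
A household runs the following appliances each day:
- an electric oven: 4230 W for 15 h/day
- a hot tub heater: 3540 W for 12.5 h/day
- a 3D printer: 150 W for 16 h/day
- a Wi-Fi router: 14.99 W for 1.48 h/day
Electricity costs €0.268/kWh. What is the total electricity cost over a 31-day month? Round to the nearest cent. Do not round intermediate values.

electric oven: 4230 W × 15 h × 31 d = 1,966,950 Wh = 1,967 kWh
hot tub heater: 3540 W × 12.5 h × 31 d = 1,371,750 Wh = 1,372 kWh
3D printer: 150 W × 16 h × 31 d = 74,400 Wh = 74.4 kWh
Wi-Fi router: 14.99 W × 1.48 h × 31 d = 688 Wh = 0.6877 kWh
Total energy = 1,967 + 1,372 + 74.4 + 0.6877 = 3,414 kWh
Cost = 3,414 kWh × €0.268 = €914.90

€914.90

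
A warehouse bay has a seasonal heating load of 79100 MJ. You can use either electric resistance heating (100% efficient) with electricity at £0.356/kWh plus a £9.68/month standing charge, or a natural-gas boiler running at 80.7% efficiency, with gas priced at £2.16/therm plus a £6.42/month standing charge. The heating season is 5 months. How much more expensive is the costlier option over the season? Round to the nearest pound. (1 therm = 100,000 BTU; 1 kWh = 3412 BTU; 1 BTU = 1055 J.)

£5832

Heat load = 79100 MJ = 79,100,000,000 J / 1055 = 74,976,303 BTU
Gas: input = 74,976,303 / 0.807 = 92,907,439 BTU = 929.1 therm → 929.1 × £2.16 = £2,006.80; + 5 × £6.42 standing = £2,038.90
Electric: 74,976,303 BTU / 3412 = 21,970 kWh → × £0.356 = £7,822.85; + 5 × £9.68 standing = £7,871.25
Difference = |£2,038.90 − £7,871.25| = £5,832.35 ≈ £5832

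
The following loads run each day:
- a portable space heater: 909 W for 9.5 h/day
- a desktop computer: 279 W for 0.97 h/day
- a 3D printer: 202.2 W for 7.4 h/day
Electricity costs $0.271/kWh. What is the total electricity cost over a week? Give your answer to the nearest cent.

$19.73

portable space heater: 909 W × 9.5 h × 7 d = 60,448 Wh = 60.45 kWh
desktop computer: 279 W × 0.97 h × 7 d = 1,894 Wh = 1.894 kWh
3D printer: 202.2 W × 7.4 h × 7 d = 10,474 Wh = 10.47 kWh
Total energy = 60.45 + 1.894 + 10.47 = 72.82 kWh
Cost = 72.82 kWh × $0.271 = $19.73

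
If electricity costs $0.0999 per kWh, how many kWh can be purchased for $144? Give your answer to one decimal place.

$144 / $0.0999 per kWh = 1,441 kWh

1441.4 kWh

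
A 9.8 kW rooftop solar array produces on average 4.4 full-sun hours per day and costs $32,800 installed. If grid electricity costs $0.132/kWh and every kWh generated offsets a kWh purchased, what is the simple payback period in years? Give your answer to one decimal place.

Daily generation = 9.8 kW × 4.4 h = 43.12 kWh
Annual generation = 43.12 × 365 = 15739 kWh
Annual savings = 15739 × $0.132 = $2,077.52
Payback = $32,800 / $2,077.52 = 15.8 years

15.8 years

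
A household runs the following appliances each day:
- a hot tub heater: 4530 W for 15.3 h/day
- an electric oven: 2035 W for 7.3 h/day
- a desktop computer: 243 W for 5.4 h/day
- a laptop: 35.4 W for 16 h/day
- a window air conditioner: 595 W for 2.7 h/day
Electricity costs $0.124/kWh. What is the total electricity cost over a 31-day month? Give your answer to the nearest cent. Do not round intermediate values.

$336.93

hot tub heater: 4530 W × 15.3 h × 31 d = 2,148,579 Wh = 2,149 kWh
electric oven: 2035 W × 7.3 h × 31 d = 460,520 Wh = 460.5 kWh
desktop computer: 243 W × 5.4 h × 31 d = 40,678 Wh = 40.68 kWh
laptop: 35.4 W × 16 h × 31 d = 17,558 Wh = 17.56 kWh
window air conditioner: 595 W × 2.7 h × 31 d = 49,802 Wh = 49.8 kWh
Total energy = 2,149 + 460.5 + 40.68 + 17.56 + 49.8 = 2,717 kWh
Cost = 2,717 kWh × $0.124 = $336.93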